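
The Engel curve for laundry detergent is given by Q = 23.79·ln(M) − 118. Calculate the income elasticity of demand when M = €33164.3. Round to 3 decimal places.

At M = 33164.3: Q = 129.636.
dQ/dM = 23.79/M = 0.000717338 at this income.
η = (dQ/dM)·(M/Q) = 0.000717338 × (33164.3/129.636) = 0.184.

0.184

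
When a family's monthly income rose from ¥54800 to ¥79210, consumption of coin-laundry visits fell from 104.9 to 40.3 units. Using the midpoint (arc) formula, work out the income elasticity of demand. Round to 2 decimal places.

ΔQ = 40.3 − 104.9 = -64.6; midpoint Q̄ = (104.9 + 40.3)/2 = 72.6.
ΔI = 79210 − 54800 = 24410; midpoint Ī = (54800 + 79210)/2 = 67005.
η = (ΔQ/Q̄) ÷ (ΔI/Ī) = (-64.6/72.6) ÷ (24410/67005) = -2.44.

-2.44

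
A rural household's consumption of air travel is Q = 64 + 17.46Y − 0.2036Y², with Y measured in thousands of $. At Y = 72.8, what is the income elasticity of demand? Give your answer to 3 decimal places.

-3.464

At Y = 72.8: Q = 256.0406.
dQ/dY = 17.46 − 0.4072Y = -12.18416.
η = (dQ/dY)·(Y/Q) = -12.18416 × (72.8/256.0406) = -3.464.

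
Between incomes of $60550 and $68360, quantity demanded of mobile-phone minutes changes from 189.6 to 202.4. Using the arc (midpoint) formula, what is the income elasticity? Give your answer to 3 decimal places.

0.539

ΔQ = 202.4 − 189.6 = 12.8; midpoint Q̄ = (189.6 + 202.4)/2 = 196.
ΔI = 68360 − 60550 = 7810; midpoint Ī = (60550 + 68360)/2 = 64455.
η = (ΔQ/Q̄) ÷ (ΔI/Ī) = (12.8/196) ÷ (7810/64455) = 0.539.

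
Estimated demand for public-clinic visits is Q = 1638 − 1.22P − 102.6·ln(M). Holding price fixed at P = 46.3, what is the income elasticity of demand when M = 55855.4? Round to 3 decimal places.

-0.223

At P = 46.3, M = 55855.4: Q = 460.042.
Holding P constant, ∂Q/∂M = -102.6/M = -0.00183689.
η_M = (∂Q/∂M)·(M/Q) = -0.00183689 × (55855.4/460.042) = -0.223.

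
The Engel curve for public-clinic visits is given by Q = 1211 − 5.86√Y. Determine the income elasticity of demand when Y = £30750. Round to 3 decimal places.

-2.801

At Y = 30750: Q = 183.409.
dQ/dY = -5.86/(2√Y) = -0.0167088 at this income.
η = (dQ/dY)·(Y/Q) = -0.0167088 × (30750/183.409) = -2.801.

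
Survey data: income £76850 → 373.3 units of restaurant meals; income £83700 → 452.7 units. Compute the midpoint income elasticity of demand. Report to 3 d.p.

ΔQ = 452.7 − 373.3 = 79.4; midpoint Q̄ = (373.3 + 452.7)/2 = 413.
ΔI = 83700 − 76850 = 6850; midpoint Ī = (76850 + 83700)/2 = 80275.
η = (ΔQ/Q̄) ÷ (ΔI/Ī) = (79.4/413) ÷ (6850/80275) = 2.253.

2.253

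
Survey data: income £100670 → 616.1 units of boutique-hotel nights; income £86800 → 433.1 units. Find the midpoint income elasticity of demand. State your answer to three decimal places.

2.357

ΔQ = 433.1 − 616.1 = -183; midpoint Q̄ = (616.1 + 433.1)/2 = 524.6.
ΔI = 86800 − 100670 = -13870; midpoint Ī = (100670 + 86800)/2 = 93735.
η = (ΔQ/Q̄) ÷ (ΔI/Ī) = (-183/524.6) ÷ (-13870/93735) = 2.357.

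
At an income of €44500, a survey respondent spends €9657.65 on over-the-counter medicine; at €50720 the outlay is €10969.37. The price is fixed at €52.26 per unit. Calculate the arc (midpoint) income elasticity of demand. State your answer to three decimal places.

With a constant price, Q₁ = 9657.65/52.26 = 184.800 and Q₂ = 10969.37/52.26 = 209.900 (equivalently, work directly with expenditure since P cancels).
Midpoint %ΔQ = (10969.37 − 9657.65)/10313.51 = 0.12718; midpoint %ΔI = (50720 − 44500)/47610 = 0.13064.
η = 0.12718 / 0.13064 = 0.974.

0.974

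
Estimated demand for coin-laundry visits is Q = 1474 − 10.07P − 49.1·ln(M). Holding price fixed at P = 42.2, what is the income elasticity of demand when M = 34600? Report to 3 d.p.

At P = 42.2, M = 34600: Q = 535.872.
Holding P constant, ∂Q/∂M = -49.1/M = -0.00141908.
η_M = (∂Q/∂M)·(M/Q) = -0.00141908 × (34600/535.872) = -0.092.

-0.092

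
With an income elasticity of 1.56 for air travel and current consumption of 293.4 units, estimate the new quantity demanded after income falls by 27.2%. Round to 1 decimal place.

%ΔQ ≈ η × %ΔI = 1.56 × (-27.2%) = -42.432%.
New Q ≈ 293.4 × (1 − 0.42432) = 168.9.

168.9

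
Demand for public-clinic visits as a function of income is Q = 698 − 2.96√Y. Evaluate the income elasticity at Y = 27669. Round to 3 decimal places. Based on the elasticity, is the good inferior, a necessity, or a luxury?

-1.197 (inferior good)

At Y = 27669: Q = 205.634.
dQ/dY = -2.96/(2√Y) = -0.00889744 at this income.
η = (dQ/dY)·(Y/Q) = -0.00889744 × (27669/205.634) = -1.197.
Since η < 0, the good is an inferior good.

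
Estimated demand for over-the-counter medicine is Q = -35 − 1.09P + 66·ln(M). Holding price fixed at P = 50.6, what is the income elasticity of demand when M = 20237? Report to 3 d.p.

0.117

At P = 50.6, M = 20237: Q = 564.254.
Holding P constant, ∂Q/∂M = 66/M = 0.00326135.
η_M = (∂Q/∂M)·(M/Q) = 0.00326135 × (20237/564.254) = 0.117.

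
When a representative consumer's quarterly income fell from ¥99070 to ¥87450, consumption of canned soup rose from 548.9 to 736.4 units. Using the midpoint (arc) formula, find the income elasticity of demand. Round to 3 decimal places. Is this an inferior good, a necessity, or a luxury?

ΔQ = 736.4 − 548.9 = 187.5; midpoint Q̄ = (548.9 + 736.4)/2 = 642.65.
ΔI = 87450 − 99070 = -11620; midpoint Ī = (99070 + 87450)/2 = 93260.
η = (ΔQ/Q̄) ÷ (ΔI/Ī) = (187.5/642.65) ÷ (-11620/93260) = -2.342.
η < 0 ⇒ inferior good.

-2.342 (inferior good)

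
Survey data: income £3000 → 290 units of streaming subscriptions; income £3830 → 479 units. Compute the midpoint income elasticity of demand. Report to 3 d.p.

ΔQ = 479 − 290 = 189; midpoint Q̄ = (290 + 479)/2 = 384.5.
ΔI = 3830 − 3000 = 830; midpoint Ī = (3000 + 3830)/2 = 3415.
η = (ΔQ/Q̄) ÷ (ΔI/Ī) = (189/384.5) ÷ (830/3415) = 2.022.

2.022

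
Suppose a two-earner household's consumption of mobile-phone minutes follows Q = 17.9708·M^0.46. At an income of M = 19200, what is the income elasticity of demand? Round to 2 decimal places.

For Q = A·M^β the income elasticity is constant and equal to β.
Here β = 0.46, so η = 0.46.

0.46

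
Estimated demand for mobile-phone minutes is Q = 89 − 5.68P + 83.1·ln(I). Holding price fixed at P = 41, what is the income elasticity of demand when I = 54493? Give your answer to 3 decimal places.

At P = 41, I = 54493: Q = 762.394.
Holding P constant, ∂Q/∂I = 83.1/I = 0.00152497.
η_I = (∂Q/∂I)·(I/Q) = 0.00152497 × (54493/762.394) = 0.109.

0.109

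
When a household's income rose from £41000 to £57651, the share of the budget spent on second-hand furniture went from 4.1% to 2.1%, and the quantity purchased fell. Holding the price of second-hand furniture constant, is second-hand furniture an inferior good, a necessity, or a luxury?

Quantity demanded falls as income rises, so η < 0.

inferior good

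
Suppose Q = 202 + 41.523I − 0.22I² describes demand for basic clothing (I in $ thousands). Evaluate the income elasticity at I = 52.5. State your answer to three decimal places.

At I = 52.5: Q = 1775.5825.
dQ/dI = 41.523 − 0.44I = 18.42300.
η = (dQ/dI)·(I/Q) = 18.42300 × (52.5/1775.5825) = 0.545.

0.545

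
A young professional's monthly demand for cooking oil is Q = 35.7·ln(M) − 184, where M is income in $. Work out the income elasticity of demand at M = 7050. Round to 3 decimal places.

At M = 7050: Q = 132.330.
dQ/dM = 35.7/M = 0.00506383 at this income.
η = (dQ/dM)·(M/Q) = 0.00506383 × (7050/132.330) = 0.270.

0.270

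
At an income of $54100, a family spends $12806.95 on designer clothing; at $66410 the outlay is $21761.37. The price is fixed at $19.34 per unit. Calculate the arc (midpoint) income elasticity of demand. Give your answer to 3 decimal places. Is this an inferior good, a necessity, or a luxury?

2.536 (luxury)

With a constant price, Q₁ = 12806.95/19.34 = 662.200 and Q₂ = 21761.37/19.34 = 1125.200 (equivalently, work directly with expenditure since P cancels).
Midpoint %ΔQ = (21761.37 − 12806.95)/17284.16 = 0.51807; midpoint %ΔI = (66410 − 54100)/60255 = 0.20430.
η = 0.51807 / 0.20430 = 2.536.
η > 1 ⇒ luxury.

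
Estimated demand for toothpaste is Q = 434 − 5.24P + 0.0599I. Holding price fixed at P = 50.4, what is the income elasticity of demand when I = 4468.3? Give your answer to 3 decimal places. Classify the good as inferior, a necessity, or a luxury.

0.612 (necessity)

At P = 50.4, I = 4468.3: Q = 437.555.
Holding P constant, ∂Q/∂I = 0.0599.
η_I = (∂Q/∂I)·(I/Q) = 0.0599 × (4468.3/437.555) = 0.612.
Since 0 < η < 1, this is a necessity.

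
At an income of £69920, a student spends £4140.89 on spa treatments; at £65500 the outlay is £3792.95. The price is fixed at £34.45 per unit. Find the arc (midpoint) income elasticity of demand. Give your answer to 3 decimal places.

1.344

With a constant price, Q₁ = 4140.89/34.45 = 120.200 and Q₂ = 3792.95/34.45 = 110.100 (equivalently, work directly with expenditure since P cancels).
Midpoint %ΔQ = (3792.95 − 4140.89)/3966.92 = -0.08771; midpoint %ΔI = (65500 − 69920)/67710 = -0.06528.
η = -0.08771 / -0.06528 = 1.344.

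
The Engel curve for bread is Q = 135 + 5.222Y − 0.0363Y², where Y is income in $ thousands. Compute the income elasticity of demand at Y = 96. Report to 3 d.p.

At Y = 96: Q = 301.7712.
dQ/dY = 5.222 − 0.0726Y = -1.74760.
η = (dQ/dY)·(Y/Q) = -1.74760 × (96/301.7712) = -0.556.

-0.556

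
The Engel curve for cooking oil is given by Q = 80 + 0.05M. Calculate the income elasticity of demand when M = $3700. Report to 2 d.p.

At M = 3700: Q = 265.000.
dQ/dM = 0.05.
η = (dQ/dM)·(M/Q) = 0.05 × (3700/265.000) = 0.70.

0.70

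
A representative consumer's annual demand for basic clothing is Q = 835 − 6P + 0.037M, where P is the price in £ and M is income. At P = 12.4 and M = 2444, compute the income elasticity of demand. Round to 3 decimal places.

At P = 12.4, M = 2444: Q = 851.028.
Holding P constant, ∂Q/∂M = 0.037.
η_M = (∂Q/∂M)·(M/Q) = 0.037 × (2444/851.028) = 0.106.

0.106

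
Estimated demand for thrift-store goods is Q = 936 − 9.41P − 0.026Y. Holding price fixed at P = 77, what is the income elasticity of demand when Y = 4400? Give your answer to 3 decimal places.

At P = 77, Y = 4400: Q = 97.030.
Holding P constant, ∂Q/∂Y = −0.026.
η_Y = (∂Q/∂Y)·(Y/Q) = -0.026 × (4400/97.030) = -1.179.

-1.179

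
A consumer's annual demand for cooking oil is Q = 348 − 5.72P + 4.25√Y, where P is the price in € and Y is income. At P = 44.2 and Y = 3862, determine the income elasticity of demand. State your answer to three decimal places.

0.368

At P = 44.2, Y = 3862: Q = 359.292.
Holding P constant, ∂Q/∂Y = 4.25/(2√Y) = 0.0341942.
η_Y = (∂Q/∂Y)·(Y/Q) = 0.0341942 × (3862/359.292) = 0.368.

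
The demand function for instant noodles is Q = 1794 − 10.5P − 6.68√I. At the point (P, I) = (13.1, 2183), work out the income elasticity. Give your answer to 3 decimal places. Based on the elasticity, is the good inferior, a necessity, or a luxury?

At P = 13.1, I = 2183: Q = 1344.343.
Holding P constant, ∂Q/∂I = -6.68/(2√I) = -0.0714858.
η_I = (∂Q/∂I)·(I/Q) = -0.0714858 × (2183/1344.343) = -0.116.
Since η < 0, this is an inferior good.

-0.116 (inferior good)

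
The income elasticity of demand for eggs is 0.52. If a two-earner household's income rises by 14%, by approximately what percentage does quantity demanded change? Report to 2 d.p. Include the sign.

7.28%

%ΔQ ≈ η × %ΔI = 0.52 × 14% = 7.28%.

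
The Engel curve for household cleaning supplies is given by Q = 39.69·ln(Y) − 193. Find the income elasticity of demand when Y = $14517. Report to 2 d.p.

0.21

At Y = 14517: Q = 187.352.
dQ/dY = 39.69/Y = 0.00273404 at this income.
η = (dQ/dY)·(Y/Q) = 0.00273404 × (14517/187.352) = 0.21.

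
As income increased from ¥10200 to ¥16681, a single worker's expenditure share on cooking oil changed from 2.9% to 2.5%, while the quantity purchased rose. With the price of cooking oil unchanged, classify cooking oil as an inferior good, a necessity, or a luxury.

necessity

Quantity rises but the budget share falls as income rises, so 0 < η < 1.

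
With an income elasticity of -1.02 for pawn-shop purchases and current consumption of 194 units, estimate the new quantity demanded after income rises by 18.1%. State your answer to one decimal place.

158.2

%ΔQ ≈ η × %ΔI = -1.02 × 18.1% = -18.462%.
New Q ≈ 194 × (1 − 0.18462) = 158.2.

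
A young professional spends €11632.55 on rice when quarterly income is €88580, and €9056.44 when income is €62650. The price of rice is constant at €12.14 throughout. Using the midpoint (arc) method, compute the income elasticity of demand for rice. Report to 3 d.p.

With a constant price, Q₁ = 11632.55/12.14 = 958.200 and Q₂ = 9056.44/12.14 = 746.000 (equivalently, work directly with expenditure since P cancels).
Midpoint %ΔQ = (9056.44 − 11632.55)/10344.49 = -0.24903; midpoint %ΔI = (62650 − 88580)/75615 = -0.34292.
η = -0.24903 / -0.34292 = 0.726.

0.726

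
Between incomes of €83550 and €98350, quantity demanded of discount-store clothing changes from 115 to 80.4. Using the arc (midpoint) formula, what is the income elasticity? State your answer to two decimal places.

ΔQ = 80.4 − 115 = -34.6; midpoint Q̄ = (115 + 80.4)/2 = 97.7.
ΔI = 98350 − 83550 = 14800; midpoint Ī = (83550 + 98350)/2 = 90950.
η = (ΔQ/Q̄) ÷ (ΔI/Ī) = (-34.6/97.7) ÷ (14800/90950) = -2.18.

-2.18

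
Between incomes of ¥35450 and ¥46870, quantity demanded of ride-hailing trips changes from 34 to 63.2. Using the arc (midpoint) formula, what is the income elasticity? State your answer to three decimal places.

ΔQ = 63.2 − 34 = 29.2; midpoint Q̄ = (34 + 63.2)/2 = 48.6.
ΔI = 46870 − 35450 = 11420; midpoint Ī = (35450 + 46870)/2 = 41160.
η = (ΔQ/Q̄) ÷ (ΔI/Ī) = (29.2/48.6) ÷ (11420/41160) = 2.165.

2.165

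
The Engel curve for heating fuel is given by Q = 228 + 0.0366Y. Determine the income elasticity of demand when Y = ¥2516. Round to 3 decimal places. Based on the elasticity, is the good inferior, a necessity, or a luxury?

0.288 (necessity)

At Y = 2516: Q = 320.086.
dQ/dY = 0.0366.
η = (dQ/dY)·(Y/Q) = 0.0366 × (2516/320.086) = 0.288.
Since 0 < η < 1, the good is a necessity.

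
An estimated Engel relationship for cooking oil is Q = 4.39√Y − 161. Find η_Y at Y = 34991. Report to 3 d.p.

At Y = 34991: Q = 660.188.
dQ/dY = 4.39/(2√Y) = 0.0117343 at this income.
η = (dQ/dY)·(Y/Q) = 0.0117343 × (34991/660.188) = 0.622.

0.622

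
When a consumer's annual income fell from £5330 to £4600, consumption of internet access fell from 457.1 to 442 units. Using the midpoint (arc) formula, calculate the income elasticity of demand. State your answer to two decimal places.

0.23

ΔQ = 442 − 457.1 = -15.1; midpoint Q̄ = (457.1 + 442)/2 = 449.55.
ΔI = 4600 − 5330 = -730; midpoint Ī = (5330 + 4600)/2 = 4965.
η = (ΔQ/Q̄) ÷ (ΔI/Ī) = (-15.1/449.55) ÷ (-730/4965) = 0.23.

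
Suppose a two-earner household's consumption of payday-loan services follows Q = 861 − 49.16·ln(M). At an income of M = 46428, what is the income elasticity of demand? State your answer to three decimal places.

At M = 46428: Q = 332.743.
dQ/dM = -49.16/M = -0.00105884 at this income.
η = (dQ/dM)·(M/Q) = -0.00105884 × (46428/332.743) = -0.148.

-0.148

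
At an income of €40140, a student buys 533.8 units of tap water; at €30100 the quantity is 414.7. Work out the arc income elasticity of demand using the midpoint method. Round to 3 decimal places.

0.878

ΔQ = 414.7 − 533.8 = -119.1; midpoint Q̄ = (533.8 + 414.7)/2 = 474.25.
ΔI = 30100 − 40140 = -10040; midpoint Ī = (40140 + 30100)/2 = 35120.
η = (ΔQ/Q̄) ÷ (ΔI/Ī) = (-119.1/474.25) ÷ (-10040/35120) = 0.878.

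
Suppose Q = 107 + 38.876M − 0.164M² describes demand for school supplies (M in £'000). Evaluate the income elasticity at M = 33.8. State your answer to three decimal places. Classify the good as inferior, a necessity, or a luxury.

0.761 (necessity)

At M = 33.8: Q = 1233.6486.
dQ/dM = 38.876 − 0.328M = 27.78960.
η = (dQ/dM)·(M/Q) = 27.78960 × (33.8/1233.6486) = 0.761.
0 < η < 1 ⇒ necessity.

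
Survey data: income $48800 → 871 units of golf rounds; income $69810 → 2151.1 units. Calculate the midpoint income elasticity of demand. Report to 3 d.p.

ΔQ = 2151.1 − 871 = 1280.1; midpoint Q̄ = (871 + 2151.1)/2 = 1511.05.
ΔI = 69810 − 48800 = 21010; midpoint Ī = (48800 + 69810)/2 = 59305.
η = (ΔQ/Q̄) ÷ (ΔI/Ī) = (1280.1/1511.05) ÷ (21010/59305) = 2.391.

2.391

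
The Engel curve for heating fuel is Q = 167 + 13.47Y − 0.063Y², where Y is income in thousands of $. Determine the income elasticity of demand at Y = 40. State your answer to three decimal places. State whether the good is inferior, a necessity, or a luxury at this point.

0.557 (necessity)

At Y = 40: Q = 605.0000.
dQ/dY = 13.47 − 0.126Y = 8.43000.
η = (dQ/dY)·(Y/Q) = 8.43000 × (40/605.0000) = 0.557.
0 < η < 1 ⇒ necessity.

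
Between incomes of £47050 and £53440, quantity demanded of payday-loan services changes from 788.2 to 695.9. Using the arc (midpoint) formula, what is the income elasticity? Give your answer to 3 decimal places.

ΔQ = 695.9 − 788.2 = -92.3; midpoint Q̄ = (788.2 + 695.9)/2 = 742.05.
ΔI = 53440 − 47050 = 6390; midpoint Ī = (47050 + 53440)/2 = 50245.
η = (ΔQ/Q̄) ÷ (ΔI/Ī) = (-92.3/742.05) ÷ (6390/50245) = -0.978.

-0.978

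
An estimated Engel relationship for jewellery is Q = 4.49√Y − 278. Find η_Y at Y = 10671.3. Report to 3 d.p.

1.248

At Y = 10671.3: Q = 185.826.
dQ/dY = 4.49/(2√Y) = 0.0217324 at this income.
η = (dQ/dY)·(Y/Q) = 0.0217324 × (10671.3/185.826) = 1.248.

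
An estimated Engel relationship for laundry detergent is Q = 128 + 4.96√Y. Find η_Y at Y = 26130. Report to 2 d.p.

0.43

At Y = 26130: Q = 929.773.
dQ/dY = 4.96/(2√Y) = 0.015342 at this income.
η = (dQ/dY)·(Y/Q) = 0.015342 × (26130/929.773) = 0.43.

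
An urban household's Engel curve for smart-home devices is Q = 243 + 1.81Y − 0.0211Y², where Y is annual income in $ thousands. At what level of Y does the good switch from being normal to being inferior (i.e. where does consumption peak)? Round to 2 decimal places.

dQ/dY = 1.81 − 0.0422Y.
The good is inferior where dQ/dY < 0. Setting dQ/dY = 0 gives Y = 1.81 / 0.0422 = 42.89.

42.89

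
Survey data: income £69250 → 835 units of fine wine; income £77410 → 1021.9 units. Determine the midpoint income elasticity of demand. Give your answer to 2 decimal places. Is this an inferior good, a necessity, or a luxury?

ΔQ = 1021.9 − 835 = 186.9; midpoint Q̄ = (835 + 1021.9)/2 = 928.45.
ΔI = 77410 − 69250 = 8160; midpoint Ī = (69250 + 77410)/2 = 73330.
η = (ΔQ/Q̄) ÷ (ΔI/Ī) = (186.9/928.45) ÷ (8160/73330) = 1.81.
η > 1 ⇒ luxury.

1.81 (luxury)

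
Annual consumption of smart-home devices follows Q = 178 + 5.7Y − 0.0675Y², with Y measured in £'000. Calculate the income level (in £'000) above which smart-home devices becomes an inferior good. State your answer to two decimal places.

42.22

dQ/dY = 5.7 − 0.135Y.
The good is inferior where dQ/dY < 0. Setting dQ/dY = 0 gives Y = 5.7 / 0.135 = 42.22.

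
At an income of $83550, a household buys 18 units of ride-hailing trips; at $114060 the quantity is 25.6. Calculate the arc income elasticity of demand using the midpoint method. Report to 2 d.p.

ΔQ = 25.6 − 18 = 7.6; midpoint Q̄ = (18 + 25.6)/2 = 21.8.
ΔI = 114060 − 83550 = 30510; midpoint Ī = (83550 + 114060)/2 = 98805.
η = (ΔQ/Q̄) ÷ (ΔI/Ī) = (7.6/21.8) ÷ (30510/98805) = 1.13.

1.13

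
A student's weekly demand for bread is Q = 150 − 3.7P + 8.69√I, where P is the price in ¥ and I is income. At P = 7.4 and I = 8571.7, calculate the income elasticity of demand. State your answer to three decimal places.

0.434

At P = 7.4, I = 8571.7: Q = 927.170.
Holding P constant, ∂Q/∂I = 8.69/(2√I) = 0.0469306.
η_I = (∂Q/∂I)·(I/Q) = 0.0469306 × (8571.7/927.170) = 0.434.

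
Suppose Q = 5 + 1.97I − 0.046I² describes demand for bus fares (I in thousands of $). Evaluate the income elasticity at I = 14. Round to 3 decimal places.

0.405

At I = 14: Q = 23.5640.
dQ/dI = 1.97 − 0.092I = 0.68200.
η = (dQ/dI)·(I/Q) = 0.68200 × (14/23.5640) = 0.405.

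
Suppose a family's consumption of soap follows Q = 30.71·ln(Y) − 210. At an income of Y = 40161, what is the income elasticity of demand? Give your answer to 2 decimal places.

0.27

At Y = 40161: Q = 115.546.
dQ/dY = 30.71/Y = 0.000764672 at this income.
η = (dQ/dY)·(Y/Q) = 0.000764672 × (40161/115.546) = 0.27.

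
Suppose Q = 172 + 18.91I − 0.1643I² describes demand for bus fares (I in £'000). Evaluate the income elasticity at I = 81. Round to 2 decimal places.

At I = 81: Q = 625.7377.
dQ/dI = 18.91 − 0.3286I = -7.70660.
η = (dQ/dI)·(I/Q) = -7.70660 × (81/625.7377) = -1.00.

-1.00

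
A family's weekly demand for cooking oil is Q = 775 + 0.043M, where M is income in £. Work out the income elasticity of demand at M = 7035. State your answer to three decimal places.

0.281

At M = 7035: Q = 1077.505.
dQ/dM = 0.043.
η = (dQ/dM)·(M/Q) = 0.043 × (7035/1077.505) = 0.281.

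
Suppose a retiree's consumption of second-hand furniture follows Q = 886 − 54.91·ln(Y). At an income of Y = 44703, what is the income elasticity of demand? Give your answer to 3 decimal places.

-0.184

At Y = 44703: Q = 298.035.
dQ/dY = -54.91/Y = -0.00122833 at this income.
η = (dQ/dY)·(Y/Q) = -0.00122833 × (44703/298.035) = -0.184.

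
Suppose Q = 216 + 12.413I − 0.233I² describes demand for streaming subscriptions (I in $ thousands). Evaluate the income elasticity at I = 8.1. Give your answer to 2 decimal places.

0.23

At I = 8.1: Q = 301.2582.
dQ/dI = 12.413 − 0.466I = 8.63840.
η = (dQ/dI)·(I/Q) = 8.63840 × (8.1/301.2582) = 0.23.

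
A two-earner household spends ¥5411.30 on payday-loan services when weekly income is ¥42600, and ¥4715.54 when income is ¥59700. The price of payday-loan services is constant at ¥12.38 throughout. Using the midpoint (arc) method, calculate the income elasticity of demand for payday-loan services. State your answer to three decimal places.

-0.411

With a constant price, Q₁ = 5411.30/12.38 = 437.100 and Q₂ = 4715.54/12.38 = 380.900 (equivalently, work directly with expenditure since P cancels).
Midpoint %ΔQ = (4715.54 − 5411.30)/5063.42 = -0.13741; midpoint %ΔI = (59700 − 42600)/51150 = 0.33431.
η = -0.13741 / 0.33431 = -0.411.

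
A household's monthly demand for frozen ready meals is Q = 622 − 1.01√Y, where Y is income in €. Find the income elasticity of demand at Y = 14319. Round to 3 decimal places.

-0.121

At Y = 14319: Q = 501.141.
dQ/dY = -1.01/(2√Y) = -0.00422022 at this income.
η = (dQ/dY)·(Y/Q) = -0.00422022 × (14319/501.141) = -0.121.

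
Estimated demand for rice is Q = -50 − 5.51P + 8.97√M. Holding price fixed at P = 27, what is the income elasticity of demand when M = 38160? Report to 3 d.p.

0.564

At P = 27, M = 38160: Q = 1553.482.
Holding P constant, ∂Q/∂M = 8.97/(2√M) = 0.0229593.
η_M = (∂Q/∂M)·(M/Q) = 0.0229593 × (38160/1553.482) = 0.564.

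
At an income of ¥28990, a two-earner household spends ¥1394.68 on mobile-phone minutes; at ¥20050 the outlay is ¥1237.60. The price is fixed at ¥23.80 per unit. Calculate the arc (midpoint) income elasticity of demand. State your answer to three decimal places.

With a constant price, Q₁ = 1394.68/23.80 = 58.600 and Q₂ = 1237.60/23.80 = 52.000 (equivalently, work directly with expenditure since P cancels).
Midpoint %ΔQ = (1237.60 − 1394.68)/1316.14 = -0.11935; midpoint %ΔI = (20050 − 28990)/24520 = -0.36460.
η = -0.11935 / -0.36460 = 0.327.

0.327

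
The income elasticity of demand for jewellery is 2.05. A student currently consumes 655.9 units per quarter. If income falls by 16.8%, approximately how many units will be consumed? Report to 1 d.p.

%ΔQ ≈ η × %ΔI = 2.05 × (-16.8%) = -34.44%.
New Q ≈ 655.9 × (1 − 0.3444) = 430.0.

430.0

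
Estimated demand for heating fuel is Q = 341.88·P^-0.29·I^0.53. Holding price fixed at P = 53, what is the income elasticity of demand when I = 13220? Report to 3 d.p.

0.530

For a multiplicative demand Q = A·P^α·I^β, the income elasticity is β everywhere.
Here β = 0.53, so η = 0.530.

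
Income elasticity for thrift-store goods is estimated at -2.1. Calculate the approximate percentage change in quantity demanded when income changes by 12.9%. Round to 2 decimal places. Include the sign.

-27.09%

%ΔQ ≈ η × %ΔI = -2.1 × 12.9% = -27.09%.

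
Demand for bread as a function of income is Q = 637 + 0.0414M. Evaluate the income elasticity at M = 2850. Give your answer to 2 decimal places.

At M = 2850: Q = 754.990.
dQ/dM = 0.0414.
η = (dQ/dM)·(M/Q) = 0.0414 × (2850/754.990) = 0.16.

0.16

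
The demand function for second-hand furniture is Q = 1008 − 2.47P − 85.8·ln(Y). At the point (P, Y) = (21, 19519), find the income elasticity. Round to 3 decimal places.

-0.791

At P = 21, Y = 19519: Q = 108.499.
Holding P constant, ∂Q/∂Y = -85.8/Y = -0.00439572.
η_Y = (∂Q/∂Y)·(Y/Q) = -0.00439572 × (19519/108.499) = -0.791.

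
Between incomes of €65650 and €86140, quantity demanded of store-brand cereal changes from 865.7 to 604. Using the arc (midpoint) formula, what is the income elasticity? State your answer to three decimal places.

ΔQ = 604 − 865.7 = -261.7; midpoint Q̄ = (865.7 + 604)/2 = 734.85.
ΔI = 86140 − 65650 = 20490; midpoint Ī = (65650 + 86140)/2 = 75895.
η = (ΔQ/Q̄) ÷ (ΔI/Ī) = (-261.7/734.85) ÷ (20490/75895) = -1.319.

-1.319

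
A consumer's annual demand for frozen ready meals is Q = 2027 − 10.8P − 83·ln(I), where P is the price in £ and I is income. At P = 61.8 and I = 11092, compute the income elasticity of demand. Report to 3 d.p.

At P = 61.8, I = 11092: Q = 586.500.
Holding P constant, ∂Q/∂I = -83/I = -0.00748287.
η_I = (∂Q/∂I)·(I/Q) = -0.00748287 × (11092/586.500) = -0.142.

-0.142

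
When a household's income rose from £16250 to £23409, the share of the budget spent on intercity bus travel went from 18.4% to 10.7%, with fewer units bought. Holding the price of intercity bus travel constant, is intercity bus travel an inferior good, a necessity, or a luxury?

Quantity demanded falls as income rises, so η < 0.

inferior good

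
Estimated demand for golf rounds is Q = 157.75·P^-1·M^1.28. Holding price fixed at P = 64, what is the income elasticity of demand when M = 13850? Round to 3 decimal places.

1.280

For a multiplicative demand Q = A·P^α·M^β, the income elasticity is β everywhere.
Here β = 1.28, so η = 1.280.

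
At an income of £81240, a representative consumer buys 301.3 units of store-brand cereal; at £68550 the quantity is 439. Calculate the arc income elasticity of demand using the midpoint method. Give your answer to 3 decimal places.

ΔQ = 439 − 301.3 = 137.7; midpoint Q̄ = (301.3 + 439)/2 = 370.15.
ΔI = 68550 − 81240 = -12690; midpoint Ī = (81240 + 68550)/2 = 74895.
η = (ΔQ/Q̄) ÷ (ΔI/Ī) = (137.7/370.15) ÷ (-12690/74895) = -2.196.

-2.196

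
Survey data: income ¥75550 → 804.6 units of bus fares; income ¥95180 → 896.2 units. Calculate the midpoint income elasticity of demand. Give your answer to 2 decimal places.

0.47

ΔQ = 896.2 − 804.6 = 91.6; midpoint Q̄ = (804.6 + 896.2)/2 = 850.4.
ΔI = 95180 − 75550 = 19630; midpoint Ī = (75550 + 95180)/2 = 85365.
η = (ΔQ/Q̄) ÷ (ΔI/Ī) = (91.6/850.4) ÷ (19630/85365) = 0.47.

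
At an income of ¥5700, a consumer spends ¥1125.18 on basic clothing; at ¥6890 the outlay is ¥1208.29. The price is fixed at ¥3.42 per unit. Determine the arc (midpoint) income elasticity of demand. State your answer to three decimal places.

0.377

With a constant price, Q₁ = 1125.18/3.42 = 329.000 and Q₂ = 1208.29/3.42 = 353.301 (equivalently, work directly with expenditure since P cancels).
Midpoint %ΔQ = (1208.29 − 1125.18)/1166.74 = 0.07123; midpoint %ΔI = (6890 − 5700)/6295 = 0.18904.
η = 0.07123 / 0.18904 = 0.377.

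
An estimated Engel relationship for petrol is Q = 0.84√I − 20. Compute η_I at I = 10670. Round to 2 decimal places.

0.65

At I = 10670: Q = 66.768.
dQ/dI = 0.84/(2√I) = 0.004066 at this income.
η = (dQ/dI)·(I/Q) = 0.004066 × (10670/66.768) = 0.65.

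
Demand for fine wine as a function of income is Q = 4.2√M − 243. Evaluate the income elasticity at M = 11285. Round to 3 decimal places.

1.098

At M = 11285: Q = 203.170.
dQ/dM = 4.2/(2√M) = 0.0197683 at this income.
η = (dQ/dM)·(M/Q) = 0.0197683 × (11285/203.170) = 1.098.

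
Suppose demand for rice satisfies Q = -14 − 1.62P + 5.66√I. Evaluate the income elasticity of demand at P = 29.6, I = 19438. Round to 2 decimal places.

At P = 29.6, I = 19438: Q = 727.166.
Holding P constant, ∂Q/∂I = 5.66/(2√I) = 0.0202983.
η_I = (∂Q/∂I)·(I/Q) = 0.0202983 × (19438/727.166) = 0.54.

0.54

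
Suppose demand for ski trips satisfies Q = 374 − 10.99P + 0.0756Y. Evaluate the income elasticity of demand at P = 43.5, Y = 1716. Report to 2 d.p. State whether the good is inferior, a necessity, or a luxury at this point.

5.05 (luxury)

At P = 43.5, Y = 1716: Q = 25.665.
Holding P constant, ∂Q/∂Y = 0.0756.
η_Y = (∂Q/∂Y)·(Y/Q) = 0.0756 × (1716/25.665) = 5.05.
Since η > 1, this is a luxury.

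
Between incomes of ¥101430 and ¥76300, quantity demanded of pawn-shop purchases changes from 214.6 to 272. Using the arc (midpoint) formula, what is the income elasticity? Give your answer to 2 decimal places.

ΔQ = 272 − 214.6 = 57.4; midpoint Q̄ = (214.6 + 272)/2 = 243.3.
ΔI = 76300 − 101430 = -25130; midpoint Ī = (101430 + 76300)/2 = 88865.
η = (ΔQ/Q̄) ÷ (ΔI/Ī) = (57.4/243.3) ÷ (-25130/88865) = -0.83.

-0.83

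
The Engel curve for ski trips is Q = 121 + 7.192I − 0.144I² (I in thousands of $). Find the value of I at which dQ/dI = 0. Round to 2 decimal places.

dQ/dI = 7.192 − 0.288I.
The good is inferior where dQ/dI < 0. Setting dQ/dI = 0 gives I = 7.192 / 0.288 = 24.97.

24.97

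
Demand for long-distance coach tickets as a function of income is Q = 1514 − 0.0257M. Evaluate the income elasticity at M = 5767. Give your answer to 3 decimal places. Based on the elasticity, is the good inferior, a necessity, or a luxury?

At M = 5767: Q = 1365.788.
dQ/dM = −0.0257.
η = (dQ/dM)·(M/Q) = -0.0257 × (5767/1365.788) = -0.109.
Since η < 0, the good is an inferior good.

-0.109 (inferior good)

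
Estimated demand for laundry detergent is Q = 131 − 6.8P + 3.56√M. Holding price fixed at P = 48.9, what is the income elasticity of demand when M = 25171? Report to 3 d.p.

0.777

At P = 48.9, M = 25171: Q = 363.287.
Holding P constant, ∂Q/∂M = 3.56/(2√M) = 0.0112194.
η_M = (∂Q/∂M)·(M/Q) = 0.0112194 × (25171/363.287) = 0.777.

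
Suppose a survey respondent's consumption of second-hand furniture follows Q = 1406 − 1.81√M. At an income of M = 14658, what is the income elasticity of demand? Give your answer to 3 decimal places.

At M = 14658: Q = 1186.863.
dQ/dM = -1.81/(2√M) = -0.007475 at this income.
η = (dQ/dM)·(M/Q) = -0.007475 × (14658/1186.863) = -0.092.

-0.092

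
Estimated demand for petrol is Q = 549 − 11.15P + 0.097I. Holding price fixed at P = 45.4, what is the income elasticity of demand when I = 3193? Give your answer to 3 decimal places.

At P = 45.4, I = 3193: Q = 352.511.
Holding P constant, ∂Q/∂I = 0.097.
η_I = (∂Q/∂I)·(I/Q) = 0.097 × (3193/352.511) = 0.879.

0.879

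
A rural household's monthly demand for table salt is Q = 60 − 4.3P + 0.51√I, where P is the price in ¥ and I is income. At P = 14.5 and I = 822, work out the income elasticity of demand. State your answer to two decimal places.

At P = 14.5, I = 822: Q = 12.272.
Holding P constant, ∂Q/∂I = 0.51/(2√I) = 0.00889415.
η_I = (∂Q/∂I)·(I/Q) = 0.00889415 × (822/12.272) = 0.60.

0.60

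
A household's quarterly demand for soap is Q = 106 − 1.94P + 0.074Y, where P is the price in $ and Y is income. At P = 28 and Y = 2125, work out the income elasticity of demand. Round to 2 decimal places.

0.75

At P = 28, Y = 2125: Q = 208.930.
Holding P constant, ∂Q/∂Y = 0.074.
η_Y = (∂Q/∂Y)·(Y/Q) = 0.074 × (2125/208.930) = 0.75.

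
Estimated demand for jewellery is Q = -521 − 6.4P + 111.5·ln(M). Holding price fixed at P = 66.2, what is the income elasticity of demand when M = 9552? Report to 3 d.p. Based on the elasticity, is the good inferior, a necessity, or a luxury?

1.445 (luxury)

At P = 66.2, M = 9552: Q = 77.162.
Holding P constant, ∂Q/∂M = 111.5/M = 0.0116729.
η_M = (∂Q/∂M)·(M/Q) = 0.0116729 × (9552/77.162) = 1.445.
Since η > 1, this is a luxury.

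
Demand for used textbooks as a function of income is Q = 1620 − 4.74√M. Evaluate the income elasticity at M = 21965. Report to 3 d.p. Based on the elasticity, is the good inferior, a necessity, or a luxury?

-0.383 (inferior good)

At M = 21965: Q = 917.504.
dQ/dM = -4.74/(2√M) = -0.0159913 at this income.
η = (dQ/dM)·(M/Q) = -0.0159913 × (21965/917.504) = -0.383.
Since η < 0, the good is an inferior good.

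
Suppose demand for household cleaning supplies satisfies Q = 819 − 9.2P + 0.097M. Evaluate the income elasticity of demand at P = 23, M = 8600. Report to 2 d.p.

At P = 23, M = 8600: Q = 1441.600.
Holding P constant, ∂Q/∂M = 0.097.
η_M = (∂Q/∂M)·(M/Q) = 0.097 × (8600/1441.600) = 0.58.

0.58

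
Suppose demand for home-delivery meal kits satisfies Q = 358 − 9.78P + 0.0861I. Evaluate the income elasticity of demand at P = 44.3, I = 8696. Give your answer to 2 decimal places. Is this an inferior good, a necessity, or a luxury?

At P = 44.3, I = 8696: Q = 673.472.
Holding P constant, ∂Q/∂I = 0.0861.
η_I = (∂Q/∂I)·(I/Q) = 0.0861 × (8696/673.472) = 1.11.
Since η > 1, this is a luxury.

1.11 (luxury)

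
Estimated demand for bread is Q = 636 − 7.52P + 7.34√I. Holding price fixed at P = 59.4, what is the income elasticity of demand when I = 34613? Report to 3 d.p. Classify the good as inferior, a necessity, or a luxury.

0.439 (necessity)

At P = 59.4, I = 34613: Q = 1554.887.
Holding P constant, ∂Q/∂I = 7.34/(2√I) = 0.0197263.
η_I = (∂Q/∂I)·(I/Q) = 0.0197263 × (34613/1554.887) = 0.439.
Since 0 < η < 1, this is a necessity.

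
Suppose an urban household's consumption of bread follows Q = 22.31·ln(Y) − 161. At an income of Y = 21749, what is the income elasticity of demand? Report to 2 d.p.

0.36

At Y = 21749: Q = 61.817.
dQ/dY = 22.31/Y = 0.00102579 at this income.
η = (dQ/dY)·(Y/Q) = 0.00102579 × (21749/61.817) = 0.36.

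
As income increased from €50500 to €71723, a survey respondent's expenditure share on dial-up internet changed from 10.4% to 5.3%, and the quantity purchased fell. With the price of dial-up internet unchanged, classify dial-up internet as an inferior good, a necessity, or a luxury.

Quantity demanded falls as income rises, so η < 0.

inferior good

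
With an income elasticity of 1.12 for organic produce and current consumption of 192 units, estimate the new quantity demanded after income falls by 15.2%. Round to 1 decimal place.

159.3

%ΔQ ≈ η × %ΔI = 1.12 × (-15.2%) = -17.024%.
New Q ≈ 192 × (1 − 0.17024) = 159.3.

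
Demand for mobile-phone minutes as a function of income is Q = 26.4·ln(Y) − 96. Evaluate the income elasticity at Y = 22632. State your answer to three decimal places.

0.156

At Y = 22632: Q = 168.716.
dQ/dY = 26.4/Y = 0.00116649 at this income.
η = (dQ/dY)·(Y/Q) = 0.00116649 × (22632/168.716) = 0.156.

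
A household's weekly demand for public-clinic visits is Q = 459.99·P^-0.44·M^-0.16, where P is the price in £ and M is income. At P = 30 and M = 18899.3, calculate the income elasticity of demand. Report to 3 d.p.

For a multiplicative demand Q = A·P^α·M^β, the income elasticity is β everywhere.
Here β = -0.16, so η = -0.160.

-0.160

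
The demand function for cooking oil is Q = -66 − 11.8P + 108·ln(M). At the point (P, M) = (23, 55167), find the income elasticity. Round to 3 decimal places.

0.128

At P = 23, M = 55167: Q = 841.757.
Holding P constant, ∂Q/∂M = 108/M = 0.00195769.
η_M = (∂Q/∂M)·(M/Q) = 0.00195769 × (55167/841.757) = 0.128.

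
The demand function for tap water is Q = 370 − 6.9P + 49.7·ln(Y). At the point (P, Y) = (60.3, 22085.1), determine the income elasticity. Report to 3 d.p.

At P = 60.3, Y = 22085.1: Q = 451.062.
Holding P constant, ∂Q/∂Y = 49.7/Y = 0.00225039.
η_Y = (∂Q/∂Y)·(Y/Q) = 0.00225039 × (22085.1/451.062) = 0.110.

0.110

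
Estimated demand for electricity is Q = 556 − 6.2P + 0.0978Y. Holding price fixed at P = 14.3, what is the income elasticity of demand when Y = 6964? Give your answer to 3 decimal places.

At P = 14.3, Y = 6964: Q = 1148.419.
Holding P constant, ∂Q/∂Y = 0.0978.
η_Y = (∂Q/∂Y)·(Y/Q) = 0.0978 × (6964/1148.419) = 0.593.

0.593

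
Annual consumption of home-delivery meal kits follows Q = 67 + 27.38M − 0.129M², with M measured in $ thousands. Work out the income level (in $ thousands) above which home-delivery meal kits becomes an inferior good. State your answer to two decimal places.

dQ/dM = 27.38 − 0.258M.
The good is inferior where dQ/dM < 0. Setting dQ/dM = 0 gives M = 27.38 / 0.258 = 106.12.

106.12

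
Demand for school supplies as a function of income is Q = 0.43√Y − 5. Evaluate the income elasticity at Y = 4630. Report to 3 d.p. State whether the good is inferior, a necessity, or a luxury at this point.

0.603 (necessity)

At Y = 4630: Q = 24.259.
dQ/dY = 0.43/(2√Y) = 0.00315972 at this income.
η = (dQ/dY)·(Y/Q) = 0.00315972 × (4630/24.259) = 0.603.
Since 0 < η < 1, the good is a necessity.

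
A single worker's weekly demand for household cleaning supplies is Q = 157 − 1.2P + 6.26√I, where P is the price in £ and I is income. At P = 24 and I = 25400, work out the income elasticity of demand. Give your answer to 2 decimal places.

0.44

At P = 24, I = 25400: Q = 1125.880.
Holding P constant, ∂Q/∂I = 6.26/(2√I) = 0.0196394.
η_I = (∂Q/∂I)·(I/Q) = 0.0196394 × (25400/1125.880) = 0.44.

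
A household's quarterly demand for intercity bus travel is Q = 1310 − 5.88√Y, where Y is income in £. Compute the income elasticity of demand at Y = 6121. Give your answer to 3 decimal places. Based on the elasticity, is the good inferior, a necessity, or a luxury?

-0.271 (inferior good)

At Y = 6121: Q = 849.967.
dQ/dY = -5.88/(2√Y) = -0.0375782 at this income.
η = (dQ/dY)·(Y/Q) = -0.0375782 × (6121/849.967) = -0.271.
Since η < 0, the good is an inferior good.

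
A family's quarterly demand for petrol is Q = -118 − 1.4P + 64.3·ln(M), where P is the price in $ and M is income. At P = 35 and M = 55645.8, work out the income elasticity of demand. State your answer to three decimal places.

At P = 35, M = 55645.8: Q = 535.591.
Holding P constant, ∂Q/∂M = 64.3/M = 0.00115552.
η_M = (∂Q/∂M)·(M/Q) = 0.00115552 × (55645.8/535.591) = 0.120.

0.120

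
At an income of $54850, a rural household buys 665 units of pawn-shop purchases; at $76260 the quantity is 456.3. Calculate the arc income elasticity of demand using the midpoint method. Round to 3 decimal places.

ΔQ = 456.3 − 665 = -208.7; midpoint Q̄ = (665 + 456.3)/2 = 560.65.
ΔI = 76260 − 54850 = 21410; midpoint Ī = (54850 + 76260)/2 = 65555.
η = (ΔQ/Q̄) ÷ (ΔI/Ī) = (-208.7/560.65) ÷ (21410/65555) = -1.140.

-1.140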